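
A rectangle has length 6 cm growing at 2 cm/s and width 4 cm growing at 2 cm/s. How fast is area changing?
20 cm²/s

A = lw
dA/dt = w·dl/dt + l·dw/dt = 4·2 + 6·2 = 20 cm²/s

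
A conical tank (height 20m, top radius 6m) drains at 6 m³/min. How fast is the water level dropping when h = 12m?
25/(54π) ≈ 0.1474 m/min

r/h = 6/20, so r = (3/10)h
V = (1/3)πr²h = (1/3)π((3/10)h)²h = (3/100)πh³
dV/dh = (9/100)πh²
dh/dt = (dV/dt)/(dV/dh) = -6/((9/100)π·12²) = -25/(54π) m/min
The level is dropping at 25/(54π) ≈ 0.1474 m/min.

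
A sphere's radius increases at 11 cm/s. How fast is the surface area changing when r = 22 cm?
1936π cm²/s

S = 4πr²
dS/dt = dS/dr · dr/dt = 8πr · 11
At r = 22: dS/dt = 1936π cm²/s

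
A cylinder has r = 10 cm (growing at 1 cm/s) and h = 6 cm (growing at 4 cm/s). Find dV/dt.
520π cm³/s

V = πr²h
dV/dt = 2πrh·dr/dt + πr²·dh/dt
= 2π(10)(6)(1) + π(10)²(4)
= 520π cm³/s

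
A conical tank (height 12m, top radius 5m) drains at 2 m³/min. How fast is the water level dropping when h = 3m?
32/(25π) ≈ 0.4074 m/min

r/h = 5/12, so r = (5/12)h
V = (1/3)πr²h = (1/3)π((5/12)h)²h = (25/432)πh³
dV/dh = (25/144)πh²
dh/dt = (dV/dt)/(dV/dh) = -2/((25/144)π·3²) = -32/(25π) m/min
The level is dropping at 32/(25π) ≈ 0.4074 m/min.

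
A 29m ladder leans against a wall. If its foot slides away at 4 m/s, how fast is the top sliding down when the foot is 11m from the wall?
11√5/15 ≈ 1.64 m/s

x² + y² = 29²
2x·dx/dt + 2y·dy/dt = 0
dy/dt = -x/y · dx/dt = -11/(12√5) · 4 = -11√5/15 m/s
The top is descending at 11√5/15 ≈ 1.64 m/s.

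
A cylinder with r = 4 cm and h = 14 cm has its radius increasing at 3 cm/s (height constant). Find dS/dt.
132π cm²/s

S = 2πrh + 2πr² (lateral + bases)
dS/dt = (2πh + 4πr)·dr/dt = (2π·14 + 4π·4)·3
= 132π cm²/s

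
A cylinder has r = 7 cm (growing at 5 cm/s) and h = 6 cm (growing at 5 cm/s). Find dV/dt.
665π cm³/s

V = πr²h
dV/dt = 2πrh·dr/dt + πr²·dh/dt
= 2π(7)(6)(5) + π(7)²(5)
= 665π cm³/s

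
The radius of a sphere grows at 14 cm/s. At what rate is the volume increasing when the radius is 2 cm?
224π cm³/s

V = (4/3)πr³
dV/dt = dV/dr · dr/dt = 4πr² · 14
At r = 2: dV/dt = 224π cm³/s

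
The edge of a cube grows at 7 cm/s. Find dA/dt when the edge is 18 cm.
1512 cm²/s

A = 6s²
dA/dt = 12s · ds/dt = 12·18·7 = 1512 cm²/s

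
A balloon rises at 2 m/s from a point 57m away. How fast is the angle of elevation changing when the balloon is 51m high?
0.019487 rad/s

tan(θ) = y/57
sec²(θ) · dθ/dt = (1/57) · dy/dt
dθ/dt = cos²(θ)/57 · 2 = 57/(57² + 51²) · 2
dθ/dt = 0.019487 rad/s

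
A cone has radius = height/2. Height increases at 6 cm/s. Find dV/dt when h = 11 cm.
363π/2 cm³/s

V = (1/3)π(h/2)²h = πh³/12
dV/dt = πh²/4 · 6
At h = 11: dV/dt = 363π/2 cm³/s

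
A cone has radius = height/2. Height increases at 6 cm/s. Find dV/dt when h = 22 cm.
726π cm³/s

V = (1/3)π(h/2)²h = πh³/12
dV/dt = πh²/4 · 6
At h = 22: dV/dt = 726π cm³/s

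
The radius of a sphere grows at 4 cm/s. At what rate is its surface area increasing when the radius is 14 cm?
448π cm²/s

S = 4πr²
dS/dt = dS/dr · dr/dt = 8πr · 4
At r = 14: dS/dt = 448π cm²/s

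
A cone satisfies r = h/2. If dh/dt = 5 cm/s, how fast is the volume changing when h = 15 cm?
1125π/4 cm³/s

V = (1/3)π(h/2)²h = πh³/12
dV/dt = πh²/4 · 5
At h = 15: dV/dt = 1125π/4 cm³/s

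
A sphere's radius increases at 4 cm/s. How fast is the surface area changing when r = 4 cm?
128π cm²/s

S = 4πr²
dS/dt = dS/dr · dr/dt = 8πr · 4
At r = 4: dS/dt = 128π cm²/s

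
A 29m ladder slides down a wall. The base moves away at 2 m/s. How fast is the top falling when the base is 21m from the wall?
21/10 = 2.1 m/s

x² + y² = 29²
2x·dx/dt + 2y·dy/dt = 0
dy/dt = -x/y · dx/dt = -21/20 · 2 = -21/10 m/s
The top is descending at 21/10 = 2.1 m/s.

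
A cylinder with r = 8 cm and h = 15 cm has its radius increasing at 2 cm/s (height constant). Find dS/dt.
124π cm²/s

S = 2πrh + 2πr² (lateral + bases)
dS/dt = (2πh + 4πr)·dr/dt = (2π·15 + 4π·8)·2
= 124π cm²/s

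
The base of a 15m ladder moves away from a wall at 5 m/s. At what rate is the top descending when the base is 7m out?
35√11/44 ≈ 2.638 m/s

x² + y² = 15²
2x·dx/dt + 2y·dy/dt = 0
dy/dt = -x/y · dx/dt = -7/(4√11) · 5 = -35√11/44 m/s
The top is descending at 35√11/44 ≈ 2.638 m/s.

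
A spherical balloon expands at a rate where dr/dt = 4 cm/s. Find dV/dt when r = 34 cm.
18496π cm³/s

V = (4/3)πr³
dV/dt = dV/dr · dr/dt = 4πr² · 4
At r = 34: dV/dt = 18496π cm³/s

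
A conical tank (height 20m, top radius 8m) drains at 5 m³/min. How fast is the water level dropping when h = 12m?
125/(576π) ≈ 0.06908 m/min

r/h = 8/20, so r = (2/5)h
V = (1/3)πr²h = (1/3)π((2/5)h)²h = (4/75)πh³
dV/dh = (4/25)πh²
dh/dt = (dV/dt)/(dV/dh) = -5/((4/25)π·12²) = -125/(576π) m/min
The level is dropping at 125/(576π) ≈ 0.06908 m/min.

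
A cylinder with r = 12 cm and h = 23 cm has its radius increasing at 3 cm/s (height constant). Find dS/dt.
282π cm²/s

S = 2πrh + 2πr² (lateral + bases)
dS/dt = (2πh + 4πr)·dr/dt = (2π·23 + 4π·12)·3
= 282π cm²/s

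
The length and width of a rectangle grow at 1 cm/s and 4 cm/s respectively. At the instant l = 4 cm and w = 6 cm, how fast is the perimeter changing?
10 cm/s

P = 2(l + w)
dP/dt = 2(dl/dt + dw/dt) = 2(1 + 4) = 10 cm/s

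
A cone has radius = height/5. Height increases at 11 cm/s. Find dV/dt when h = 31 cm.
10571π/25 cm³/s

V = (1/3)π(h/5)²h = πh³/75
dV/dt = πh²/25 · 11
At h = 31: dV/dt = 10571π/25 cm³/s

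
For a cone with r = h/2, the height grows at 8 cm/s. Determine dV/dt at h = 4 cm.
32π cm³/s

V = (1/3)π(h/2)²h = πh³/12
dV/dt = πh²/4 · 8
At h = 4: dV/dt = 32π cm³/s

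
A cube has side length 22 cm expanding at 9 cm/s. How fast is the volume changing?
13068 cm³/s

V = s³
dV/dt = 3s² · ds/dt = 3·22²·9 = 13068 cm³/s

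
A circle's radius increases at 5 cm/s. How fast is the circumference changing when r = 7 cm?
10π cm/s

C = 2πr
dC/dt = 2π · dr/dt = 2π · 5 = 10π cm/s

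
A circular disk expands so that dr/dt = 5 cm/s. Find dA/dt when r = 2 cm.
20π cm²/s

A = πr²
dA/dt = 2πr · dr/dt = 2π(2)(5) = 20π cm²/s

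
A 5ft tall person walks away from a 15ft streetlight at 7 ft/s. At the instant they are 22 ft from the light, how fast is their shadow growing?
7/2 ft/s

By similar triangles: 15/(x+s) = 5/s
Solving: s = 5x/10
ds/dt = 5/10 · dx/dt = 1/2 · 7 = 7/2 ft/s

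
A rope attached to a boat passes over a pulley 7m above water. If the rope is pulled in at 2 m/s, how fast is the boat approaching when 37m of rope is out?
37√330/330 ≈ 2.037 m/s

rope² = x² + 7²
x = √(37² - 7²) = 2√330
dx/dt = (rope/x) · d(rope)/dt = (37/(2√330)) · (-2) = -37√330/330 m/s
The boat approaches at 37√330/330 ≈ 2.037 m/s.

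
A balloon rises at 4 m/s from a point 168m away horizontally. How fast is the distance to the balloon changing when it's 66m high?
44√905/905 ≈ 1.463 m/s

z² = 168² + y²
z = √(168² + 66²) = 6√905
dz/dt = y/z · dy/dt = 66/(6√905) · 4 = 44√905/905 ≈ 1.463 m/s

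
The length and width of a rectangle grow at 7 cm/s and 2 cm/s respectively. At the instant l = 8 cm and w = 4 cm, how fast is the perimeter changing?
18 cm/s

P = 2(l + w)
dP/dt = 2(dl/dt + dw/dt) = 2(7 + 2) = 18 cm/s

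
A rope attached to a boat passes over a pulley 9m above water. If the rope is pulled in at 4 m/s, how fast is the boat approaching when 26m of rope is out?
104√595/595 ≈ 4.264 m/s

rope² = x² + 9²
x = √(26² - 9²) = √595
dx/dt = (rope/x) · d(rope)/dt = (26/√595) · (-4) = -104√595/595 m/s
The boat approaches at 104√595/595 ≈ 4.264 m/s.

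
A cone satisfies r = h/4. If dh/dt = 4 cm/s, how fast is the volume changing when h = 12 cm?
36π cm³/s

V = (1/3)π(h/4)²h = πh³/48
dV/dt = πh²/16 · 4
At h = 12: dV/dt = 36π cm³/s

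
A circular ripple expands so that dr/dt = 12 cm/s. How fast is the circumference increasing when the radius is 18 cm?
24π cm/s

C = 2πr
dC/dt = 2π · dr/dt = 2π · 12 = 24π cm/s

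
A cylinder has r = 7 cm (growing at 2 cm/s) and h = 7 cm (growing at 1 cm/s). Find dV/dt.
245π cm³/s

V = πr²h
dV/dt = 2πrh·dr/dt + πr²·dh/dt
= 2π(7)(7)(2) + π(7)²(1)
= 245π cm³/s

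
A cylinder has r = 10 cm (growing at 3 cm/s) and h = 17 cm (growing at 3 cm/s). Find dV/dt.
1320π cm³/s

V = πr²h
dV/dt = 2πrh·dr/dt + πr²·dh/dt
= 2π(10)(17)(3) + π(10)²(3)
= 1320π cm³/s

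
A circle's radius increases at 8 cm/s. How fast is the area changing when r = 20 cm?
320π cm²/s

A = πr²
dA/dt = 2πr · dr/dt = 2π(20)(8) = 320π cm²/s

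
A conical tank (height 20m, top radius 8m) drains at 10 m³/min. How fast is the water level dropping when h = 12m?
125/(288π) ≈ 0.1382 m/min

r/h = 8/20, so r = (2/5)h
V = (1/3)πr²h = (1/3)π((2/5)h)²h = (4/75)πh³
dV/dh = (4/25)πh²
dh/dt = (dV/dt)/(dV/dh) = -10/((4/25)π·12²) = -125/(288π) m/min
The level is dropping at 125/(288π) ≈ 0.1382 m/min.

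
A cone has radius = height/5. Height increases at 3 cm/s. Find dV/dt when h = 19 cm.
1083π/25 cm³/s

V = (1/3)π(h/5)²h = πh³/75
dV/dt = πh²/25 · 3
At h = 19: dV/dt = 1083π/25 cm³/s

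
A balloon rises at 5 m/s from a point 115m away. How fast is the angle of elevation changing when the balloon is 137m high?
0.017972 rad/s

tan(θ) = y/115
sec²(θ) · dθ/dt = (1/115) · dy/dt
dθ/dt = cos²(θ)/115 · 5 = 115/(115² + 137²) · 5
dθ/dt = 0.017972 rad/s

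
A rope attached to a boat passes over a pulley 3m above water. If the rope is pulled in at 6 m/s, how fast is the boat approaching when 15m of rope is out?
5√6/2 ≈ 6.124 m/s

rope² = x² + 3²
x = √(15² - 3²) = 6√6
dx/dt = (rope/x) · d(rope)/dt = (15/(6√6)) · (-6) = -5√6/2 m/s
The boat approaches at 5√6/2 ≈ 6.124 m/s.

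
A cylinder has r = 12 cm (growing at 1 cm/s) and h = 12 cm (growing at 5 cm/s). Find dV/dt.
1008π cm³/s

V = πr²h
dV/dt = 2πrh·dr/dt + πr²·dh/dt
= 2π(12)(12)(1) + π(12)²(5)
= 1008π cm³/s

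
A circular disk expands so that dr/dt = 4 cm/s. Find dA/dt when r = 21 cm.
168π cm²/s

A = πr²
dA/dt = 2πr · dr/dt = 2π(21)(4) = 168π cm²/s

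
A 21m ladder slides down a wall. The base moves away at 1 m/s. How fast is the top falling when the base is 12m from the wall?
4√33/33 ≈ 0.6963 m/s

x² + y² = 21²
2x·dx/dt + 2y·dy/dt = 0
dy/dt = -x/y · dx/dt = -12/(3√33) · 1 = -4√33/33 m/s
The top is descending at 4√33/33 ≈ 0.6963 m/s.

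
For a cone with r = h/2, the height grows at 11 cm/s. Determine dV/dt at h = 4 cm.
44π cm³/s

V = (1/3)π(h/2)²h = πh³/12
dV/dt = πh²/4 · 11
At h = 4: dV/dt = 44π cm³/s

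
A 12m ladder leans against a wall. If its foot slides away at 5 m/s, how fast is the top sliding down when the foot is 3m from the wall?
√15/3 ≈ 1.291 m/s

x² + y² = 12²
2x·dx/dt + 2y·dy/dt = 0
dy/dt = -x/y · dx/dt = -3/(3√15) · 5 = -√15/3 m/s
The top is descending at √15/3 ≈ 1.291 m/s.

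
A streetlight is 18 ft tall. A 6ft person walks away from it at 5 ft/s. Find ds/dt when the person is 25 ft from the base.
5/2 ft/s

By similar triangles: 18/(x+s) = 6/s
Solving: s = 6x/12
ds/dt = 6/12 · dx/dt = 1/2 · 5 = 5/2 ft/s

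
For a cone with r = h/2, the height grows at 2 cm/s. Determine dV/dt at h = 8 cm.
32π cm³/s

V = (1/3)π(h/2)²h = πh³/12
dV/dt = πh²/4 · 2
At h = 8: dV/dt = 32π cm³/s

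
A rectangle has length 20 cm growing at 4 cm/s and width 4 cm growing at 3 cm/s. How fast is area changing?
76 cm²/s

A = lw
dA/dt = w·dl/dt + l·dw/dt = 4·4 + 20·3 = 76 cm²/s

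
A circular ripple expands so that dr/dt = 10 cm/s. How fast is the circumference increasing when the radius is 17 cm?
20π cm/s

C = 2πr
dC/dt = 2π · dr/dt = 2π · 10 = 20π cm/s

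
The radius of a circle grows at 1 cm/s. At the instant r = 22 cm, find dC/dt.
2π cm/s

C = 2πr
dC/dt = 2π · dr/dt = 2π · 1 = 2π cm/s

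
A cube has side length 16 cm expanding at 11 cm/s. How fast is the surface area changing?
2112 cm²/s

A = 6s²
dA/dt = 12s · ds/dt = 12·16·11 = 2112 cm²/s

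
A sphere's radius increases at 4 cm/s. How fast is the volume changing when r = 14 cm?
3136π cm³/s

V = (4/3)πr³
dV/dt = dV/dr · dr/dt = 4πr² · 4
At r = 14: dV/dt = 3136π cm³/s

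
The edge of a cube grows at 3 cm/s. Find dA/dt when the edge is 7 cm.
252 cm²/s

A = 6s²
dA/dt = 12s · ds/dt = 12·7·3 = 252 cm²/s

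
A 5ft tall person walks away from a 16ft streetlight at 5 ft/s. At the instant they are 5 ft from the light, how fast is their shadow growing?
25/11 ft/s

By similar triangles: 16/(x+s) = 5/s
Solving: s = 5x/11
ds/dt = 5/11 · dx/dt = 5/11 · 5 = 25/11 ft/s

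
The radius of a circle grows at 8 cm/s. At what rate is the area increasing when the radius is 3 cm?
48π cm²/s

A = πr²
dA/dt = 2πr · dr/dt = 2π(3)(8) = 48π cm²/s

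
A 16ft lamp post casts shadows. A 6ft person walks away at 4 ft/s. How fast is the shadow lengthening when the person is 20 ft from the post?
12/5 ft/s

By similar triangles: 16/(x+s) = 6/s
Solving: s = 6x/10
ds/dt = 6/10 · dx/dt = 3/5 · 4 = 12/5 ft/s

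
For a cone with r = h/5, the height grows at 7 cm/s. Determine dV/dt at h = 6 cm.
252π/25 cm³/s

V = (1/3)π(h/5)²h = πh³/75
dV/dt = πh²/25 · 7
At h = 6: dV/dt = 252π/25 cm³/s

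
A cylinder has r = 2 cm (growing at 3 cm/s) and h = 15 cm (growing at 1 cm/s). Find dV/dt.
184π cm³/s

V = πr²h
dV/dt = 2πrh·dr/dt + πr²·dh/dt
= 2π(2)(15)(3) + π(2)²(1)
= 184π cm³/s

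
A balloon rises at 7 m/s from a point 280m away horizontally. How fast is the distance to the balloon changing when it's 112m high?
14√29/29 ≈ 2.6 m/s

z² = 280² + y²
z = √(280² + 112²) = 56√29
dz/dt = y/z · dy/dt = 112/(56√29) · 7 = 14√29/29 ≈ 2.6 m/s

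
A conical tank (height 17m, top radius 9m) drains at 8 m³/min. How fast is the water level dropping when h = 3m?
2312/(729π) ≈ 1.01 m/min

r/h = 9/17, so r = (9/17)h
V = (1/3)πr²h = (1/3)π((9/17)h)²h = (27/289)πh³
dV/dh = (81/289)πh²
dh/dt = (dV/dt)/(dV/dh) = -8/((81/289)π·3²) = -2312/(729π) m/min
The level is dropping at 2312/(729π) ≈ 1.01 m/min.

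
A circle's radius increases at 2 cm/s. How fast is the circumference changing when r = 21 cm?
4π cm/s

C = 2πr
dC/dt = 2π · dr/dt = 2π · 2 = 4π cm/s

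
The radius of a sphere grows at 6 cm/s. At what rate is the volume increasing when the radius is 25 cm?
15000π cm³/s

V = (4/3)πr³
dV/dt = dV/dr · dr/dt = 4πr² · 6
At r = 25: dV/dt = 15000π cm³/s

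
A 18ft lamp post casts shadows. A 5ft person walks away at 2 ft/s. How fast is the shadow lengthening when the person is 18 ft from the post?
10/13 ft/s

By similar triangles: 18/(x+s) = 5/s
Solving: s = 5x/13
ds/dt = 5/13 · dx/dt = 5/13 · 2 = 10/13 ft/s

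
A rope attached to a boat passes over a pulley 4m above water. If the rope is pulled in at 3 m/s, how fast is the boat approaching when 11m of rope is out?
11√105/35 ≈ 3.22 m/s

rope² = x² + 4²
x = √(11² - 4²) = √105
dx/dt = (rope/x) · d(rope)/dt = (11/√105) · (-3) = -11√105/35 m/s
The boat approaches at 11√105/35 ≈ 3.22 m/s.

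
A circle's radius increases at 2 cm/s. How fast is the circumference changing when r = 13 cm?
4π cm/s

C = 2πr
dC/dt = 2π · dr/dt = 2π · 2 = 4π cm/s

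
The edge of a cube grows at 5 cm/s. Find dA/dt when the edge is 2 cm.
120 cm²/s

A = 6s²
dA/dt = 12s · ds/dt = 12·2·5 = 120 cm²/s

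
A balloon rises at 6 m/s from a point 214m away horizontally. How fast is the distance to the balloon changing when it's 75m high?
450√51421/51421 ≈ 1.984 m/s

z² = 214² + y²
z = √(214² + 75²) = √51421
dz/dt = y/z · dy/dt = 75/√51421 · 6 = 450√51421/51421 ≈ 1.984 m/s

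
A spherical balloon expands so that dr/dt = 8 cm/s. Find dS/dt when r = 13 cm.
832π cm²/s

S = 4πr²
dS/dt = dS/dr · dr/dt = 8πr · 8
At r = 13: dS/dt = 832π cm²/s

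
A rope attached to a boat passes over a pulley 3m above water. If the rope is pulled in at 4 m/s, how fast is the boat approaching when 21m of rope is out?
7√3/3 ≈ 4.041 m/s

rope² = x² + 3²
x = √(21² - 3²) = 12√3
dx/dt = (rope/x) · d(rope)/dt = (21/(12√3)) · (-4) = -7√3/3 m/s
The boat approaches at 7√3/3 ≈ 4.041 m/s.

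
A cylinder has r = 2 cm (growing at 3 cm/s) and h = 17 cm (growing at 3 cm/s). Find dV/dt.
216π cm³/s

V = πr²h
dV/dt = 2πrh·dr/dt + πr²·dh/dt
= 2π(2)(17)(3) + π(2)²(3)
= 216π cm³/s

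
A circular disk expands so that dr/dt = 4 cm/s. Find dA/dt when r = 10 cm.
80π cm²/s

A = πr²
dA/dt = 2πr · dr/dt = 2π(10)(4) = 80π cm²/s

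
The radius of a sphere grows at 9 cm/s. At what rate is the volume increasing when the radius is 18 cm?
11664π cm³/s

V = (4/3)πr³
dV/dt = dV/dr · dr/dt = 4πr² · 9
At r = 18: dV/dt = 11664π cm³/s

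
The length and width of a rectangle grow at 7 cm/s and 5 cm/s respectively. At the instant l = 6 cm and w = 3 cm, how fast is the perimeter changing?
24 cm/s

P = 2(l + w)
dP/dt = 2(dl/dt + dw/dt) = 2(7 + 5) = 24 cm/s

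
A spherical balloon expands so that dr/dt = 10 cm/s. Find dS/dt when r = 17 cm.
1360π cm²/s

S = 4πr²
dS/dt = dS/dr · dr/dt = 8πr · 10
At r = 17: dS/dt = 1360π cm²/s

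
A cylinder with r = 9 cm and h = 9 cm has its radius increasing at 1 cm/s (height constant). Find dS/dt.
54π cm²/s

S = 2πrh + 2πr² (lateral + bases)
dS/dt = (2πh + 4πr)·dr/dt = (2π·9 + 4π·9)·1
= 54π cm²/s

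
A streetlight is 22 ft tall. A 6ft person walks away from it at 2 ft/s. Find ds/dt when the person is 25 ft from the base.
3/4 ft/s

By similar triangles: 22/(x+s) = 6/s
Solving: s = 6x/16
ds/dt = 6/16 · dx/dt = 3/8 · 2 = 3/4 ft/s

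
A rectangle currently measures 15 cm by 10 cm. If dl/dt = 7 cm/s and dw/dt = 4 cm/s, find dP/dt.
22 cm/s

P = 2(l + w)
dP/dt = 2(dl/dt + dw/dt) = 2(7 + 4) = 22 cm/s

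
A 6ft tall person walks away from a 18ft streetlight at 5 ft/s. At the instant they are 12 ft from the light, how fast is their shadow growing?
5/2 ft/s

By similar triangles: 18/(x+s) = 6/s
Solving: s = 6x/12
ds/dt = 6/12 · dx/dt = 1/2 · 5 = 5/2 ft/s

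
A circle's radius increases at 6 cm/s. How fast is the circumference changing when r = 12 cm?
12π cm/s

C = 2πr
dC/dt = 2π · dr/dt = 2π · 6 = 12π cm/s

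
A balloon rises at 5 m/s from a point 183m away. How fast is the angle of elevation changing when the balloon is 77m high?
0.023213 rad/s

tan(θ) = y/183
sec²(θ) · dθ/dt = (1/183) · dy/dt
dθ/dt = cos²(θ)/183 · 5 = 183/(183² + 77²) · 5
dθ/dt = 0.023213 rad/s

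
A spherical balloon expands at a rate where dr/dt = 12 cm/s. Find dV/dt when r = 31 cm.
46128π cm³/s

V = (4/3)πr³
dV/dt = dV/dr · dr/dt = 4πr² · 12
At r = 31: dV/dt = 46128π cm³/s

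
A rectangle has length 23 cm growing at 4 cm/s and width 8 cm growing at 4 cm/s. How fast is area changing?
124 cm²/s

A = lw
dA/dt = w·dl/dt + l·dw/dt = 8·4 + 23·4 = 124 cm²/s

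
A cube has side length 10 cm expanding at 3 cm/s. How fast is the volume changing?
900 cm³/s

V = s³
dV/dt = 3s² · ds/dt = 3·10²·3 = 900 cm³/s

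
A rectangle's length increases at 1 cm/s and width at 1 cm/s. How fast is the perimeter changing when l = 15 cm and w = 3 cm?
4 cm/s

P = 2(l + w)
dP/dt = 2(dl/dt + dw/dt) = 2(1 + 1) = 4 cm/s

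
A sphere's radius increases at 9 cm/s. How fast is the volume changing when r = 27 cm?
26244π cm³/s

V = (4/3)πr³
dV/dt = dV/dr · dr/dt = 4πr² · 9
At r = 27: dV/dt = 26244π cm³/s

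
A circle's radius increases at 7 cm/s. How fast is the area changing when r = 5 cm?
70π cm²/s

A = πr²
dA/dt = 2πr · dr/dt = 2π(5)(7) = 70π cm²/s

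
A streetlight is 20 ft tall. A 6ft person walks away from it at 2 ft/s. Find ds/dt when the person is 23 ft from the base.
6/7 ft/s

By similar triangles: 20/(x+s) = 6/s
Solving: s = 6x/14
ds/dt = 6/14 · dx/dt = 3/7 · 2 = 6/7 ft/s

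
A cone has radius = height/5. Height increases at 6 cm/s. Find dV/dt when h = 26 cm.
4056π/25 cm³/s

V = (1/3)π(h/5)²h = πh³/75
dV/dt = πh²/25 · 6
At h = 26: dV/dt = 4056π/25 cm³/s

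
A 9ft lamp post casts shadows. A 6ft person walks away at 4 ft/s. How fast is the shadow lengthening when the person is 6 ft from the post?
8 ft/s

By similar triangles: 9/(x+s) = 6/s
Solving: s = 6x/3
ds/dt = 6/3 · dx/dt = 2 · 4 = 8 ft/s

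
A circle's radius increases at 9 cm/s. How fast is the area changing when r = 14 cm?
252π cm²/s

A = πr²
dA/dt = 2πr · dr/dt = 2π(14)(9) = 252π cm²/s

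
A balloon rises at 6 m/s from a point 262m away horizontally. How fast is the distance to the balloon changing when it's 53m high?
318√71453/71453 ≈ 1.19 m/s

z² = 262² + y²
z = √(262² + 53²) = √71453
dz/dt = y/z · dy/dt = 53/√71453 · 6 = 318√71453/71453 ≈ 1.19 m/s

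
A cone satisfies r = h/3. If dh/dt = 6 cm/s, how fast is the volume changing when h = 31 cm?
1922π/3 cm³/s

V = (1/3)π(h/3)²h = πh³/27
dV/dt = πh²/9 · 6
At h = 31: dV/dt = 1922π/3 cm³/s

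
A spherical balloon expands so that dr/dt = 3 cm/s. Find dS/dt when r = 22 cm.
528π cm²/s

S = 4πr²
dS/dt = dS/dr · dr/dt = 8πr · 3
At r = 22: dS/dt = 528π cm²/s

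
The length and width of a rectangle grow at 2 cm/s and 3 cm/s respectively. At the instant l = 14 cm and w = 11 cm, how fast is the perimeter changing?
10 cm/s

P = 2(l + w)
dP/dt = 2(dl/dt + dw/dt) = 2(2 + 3) = 10 cm/s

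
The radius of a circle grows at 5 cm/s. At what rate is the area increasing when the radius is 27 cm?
270π cm²/s

A = πr²
dA/dt = 2πr · dr/dt = 2π(27)(5) = 270π cm²/s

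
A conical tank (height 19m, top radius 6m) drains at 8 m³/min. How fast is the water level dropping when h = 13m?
722/(1521π) ≈ 0.1511 m/min

r/h = 6/19, so r = (6/19)h
V = (1/3)πr²h = (1/3)π((6/19)h)²h = (12/361)πh³
dV/dh = (36/361)πh²
dh/dt = (dV/dt)/(dV/dh) = -8/((36/361)π·13²) = -722/(1521π) m/min
The level is dropping at 722/(1521π) ≈ 0.1511 m/min.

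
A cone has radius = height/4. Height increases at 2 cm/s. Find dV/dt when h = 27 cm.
729π/8 cm³/s

V = (1/3)π(h/4)²h = πh³/48
dV/dt = πh²/16 · 2
At h = 27: dV/dt = 729π/8 cm³/s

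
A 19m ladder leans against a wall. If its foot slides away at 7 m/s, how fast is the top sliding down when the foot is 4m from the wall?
28√345/345 ≈ 1.507 m/s

x² + y² = 19²
2x·dx/dt + 2y·dy/dt = 0
dy/dt = -x/y · dx/dt = -4/√345 · 7 = -28√345/345 m/s
The top is descending at 28√345/345 ≈ 1.507 m/s.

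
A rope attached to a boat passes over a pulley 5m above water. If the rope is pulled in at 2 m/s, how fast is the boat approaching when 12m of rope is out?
24√119/119 ≈ 2.2 m/s

rope² = x² + 5²
x = √(12² - 5²) = √119
dx/dt = (rope/x) · d(rope)/dt = (12/√119) · (-2) = -24√119/119 m/s
The boat approaches at 24√119/119 ≈ 2.2 m/s.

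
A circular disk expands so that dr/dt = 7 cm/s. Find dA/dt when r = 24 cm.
336π cm²/s

A = πr²
dA/dt = 2πr · dr/dt = 2π(24)(7) = 336π cm²/s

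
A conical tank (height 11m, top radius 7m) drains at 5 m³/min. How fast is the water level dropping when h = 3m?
605/(441π) ≈ 0.4367 m/min

r/h = 7/11, so r = (7/11)h
V = (1/3)πr²h = (1/3)π((7/11)h)²h = (49/363)πh³
dV/dh = (49/121)πh²
dh/dt = (dV/dt)/(dV/dh) = -5/((49/121)π·3²) = -605/(441π) m/min
The level is dropping at 605/(441π) ≈ 0.4367 m/min.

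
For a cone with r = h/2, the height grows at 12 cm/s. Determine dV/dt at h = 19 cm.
1083π cm³/s

V = (1/3)π(h/2)²h = πh³/12
dV/dt = πh²/4 · 12
At h = 19: dV/dt = 1083π cm³/s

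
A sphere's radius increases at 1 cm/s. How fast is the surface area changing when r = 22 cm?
176π cm²/s

S = 4πr²
dS/dt = dS/dr · dr/dt = 8πr · 1
At r = 22: dS/dt = 176π cm²/s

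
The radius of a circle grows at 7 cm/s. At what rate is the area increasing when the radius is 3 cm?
42π cm²/s

A = πr²
dA/dt = 2πr · dr/dt = 2π(3)(7) = 42π cm²/s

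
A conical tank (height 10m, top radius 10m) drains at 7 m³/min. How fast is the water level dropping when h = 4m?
7/(16π) ≈ 0.1393 m/min

r/h = 10/10, so r = h
V = (1/3)πr²h = (1/3)π(h)²h = (1/3)πh³
dV/dh = πh²
dh/dt = (dV/dt)/(dV/dh) = -7/(π·4²) = -7/(16π) m/min
The level is dropping at 7/(16π) ≈ 0.1393 m/min.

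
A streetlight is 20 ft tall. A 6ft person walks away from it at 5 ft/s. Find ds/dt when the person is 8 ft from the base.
15/7 ft/s

By similar triangles: 20/(x+s) = 6/s
Solving: s = 6x/14
ds/dt = 6/14 · dx/dt = 3/7 · 5 = 15/7 ft/s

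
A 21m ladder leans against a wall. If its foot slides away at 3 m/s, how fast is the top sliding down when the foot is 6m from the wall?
2√5/5 ≈ 0.8944 m/s

x² + y² = 21²
2x·dx/dt + 2y·dy/dt = 0
dy/dt = -x/y · dx/dt = -6/(9√5) · 3 = -2√5/5 m/s
The top is descending at 2√5/5 ≈ 0.8944 m/s.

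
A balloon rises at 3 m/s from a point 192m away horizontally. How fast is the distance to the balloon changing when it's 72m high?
9√73/73 ≈ 1.053 m/s

z² = 192² + y²
z = √(192² + 72²) = 24√73
dz/dt = y/z · dy/dt = 72/(24√73) · 3 = 9√73/73 ≈ 1.053 m/s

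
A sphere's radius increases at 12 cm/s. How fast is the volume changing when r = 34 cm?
55488π cm³/s

V = (4/3)πr³
dV/dt = dV/dr · dr/dt = 4πr² · 12
At r = 34: dV/dt = 55488π cm³/s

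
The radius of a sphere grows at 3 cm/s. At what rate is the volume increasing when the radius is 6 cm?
432π cm³/s

V = (4/3)πr³
dV/dt = dV/dr · dr/dt = 4πr² · 3
At r = 6: dV/dt = 432π cm³/s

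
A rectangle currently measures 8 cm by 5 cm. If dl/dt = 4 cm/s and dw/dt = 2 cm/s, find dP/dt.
12 cm/s

P = 2(l + w)
dP/dt = 2(dl/dt + dw/dt) = 2(4 + 2) = 12 cm/s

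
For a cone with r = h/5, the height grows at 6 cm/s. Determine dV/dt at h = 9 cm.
486π/25 cm³/s

V = (1/3)π(h/5)²h = πh³/75
dV/dt = πh²/25 · 6
At h = 9: dV/dt = 486π/25 cm³/s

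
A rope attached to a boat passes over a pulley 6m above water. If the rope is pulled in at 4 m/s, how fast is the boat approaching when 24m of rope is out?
16√15/15 ≈ 4.131 m/s

rope² = x² + 6²
x = √(24² - 6²) = 6√15
dx/dt = (rope/x) · d(rope)/dt = (24/(6√15)) · (-4) = -16√15/15 m/s
The boat approaches at 16√15/15 ≈ 4.131 m/s.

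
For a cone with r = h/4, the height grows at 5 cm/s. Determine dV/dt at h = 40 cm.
500π cm³/s

V = (1/3)π(h/4)²h = πh³/48
dV/dt = πh²/16 · 5
At h = 40: dV/dt = 500π cm³/s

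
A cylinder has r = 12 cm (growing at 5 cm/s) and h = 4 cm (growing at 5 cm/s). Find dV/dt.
1200π cm³/s

V = πr²h
dV/dt = 2πrh·dr/dt + πr²·dh/dt
= 2π(12)(4)(5) + π(12)²(5)
= 1200π cm³/s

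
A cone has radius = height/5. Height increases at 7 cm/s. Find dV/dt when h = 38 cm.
10108π/25 cm³/s

V = (1/3)π(h/5)²h = πh³/75
dV/dt = πh²/25 · 7
At h = 38: dV/dt = 10108π/25 cm³/s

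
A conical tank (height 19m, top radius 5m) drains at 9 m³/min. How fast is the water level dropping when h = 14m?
3249/(4900π) ≈ 0.2111 m/min

r/h = 5/19, so r = (5/19)h
V = (1/3)πr²h = (1/3)π((5/19)h)²h = (25/1083)πh³
dV/dh = (25/361)πh²
dh/dt = (dV/dt)/(dV/dh) = -9/((25/361)π·14²) = -3249/(4900π) m/min
The level is dropping at 3249/(4900π) ≈ 0.2111 m/min.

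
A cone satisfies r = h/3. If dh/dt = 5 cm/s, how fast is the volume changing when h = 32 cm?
5120π/9 cm³/s

V = (1/3)π(h/3)²h = πh³/27
dV/dt = πh²/9 · 5
At h = 32: dV/dt = 5120π/9 cm³/s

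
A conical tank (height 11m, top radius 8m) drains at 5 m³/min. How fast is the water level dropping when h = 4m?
605/(1024π) ≈ 0.1881 m/min

r/h = 8/11, so r = (8/11)h
V = (1/3)πr²h = (1/3)π((8/11)h)²h = (64/363)πh³
dV/dh = (64/121)πh²
dh/dt = (dV/dt)/(dV/dh) = -5/((64/121)π·4²) = -605/(1024π) m/min
The level is dropping at 605/(1024π) ≈ 0.1881 m/min.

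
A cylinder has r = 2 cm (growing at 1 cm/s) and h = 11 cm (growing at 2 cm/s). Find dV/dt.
52π cm³/s

V = πr²h
dV/dt = 2πrh·dr/dt + πr²·dh/dt
= 2π(2)(11)(1) + π(2)²(2)
= 52π cm³/s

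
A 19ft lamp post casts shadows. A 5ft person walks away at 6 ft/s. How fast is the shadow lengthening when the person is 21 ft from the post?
15/7 ft/s

By similar triangles: 19/(x+s) = 5/s
Solving: s = 5x/14
ds/dt = 5/14 · dx/dt = 5/14 · 6 = 15/7 ft/s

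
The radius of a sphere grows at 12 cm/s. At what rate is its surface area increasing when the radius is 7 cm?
672π cm²/s

S = 4πr²
dS/dt = dS/dr · dr/dt = 8πr · 12
At r = 7: dS/dt = 672π cm²/s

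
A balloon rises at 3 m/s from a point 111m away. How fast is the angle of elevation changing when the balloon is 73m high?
0.018867 rad/s

tan(θ) = y/111
sec²(θ) · dθ/dt = (1/111) · dy/dt
dθ/dt = cos²(θ)/111 · 3 = 111/(111² + 73²) · 3
dθ/dt = 0.018867 rad/s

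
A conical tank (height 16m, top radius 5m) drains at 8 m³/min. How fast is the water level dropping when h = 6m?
512/(225π) ≈ 0.7243 m/min

r/h = 5/16, so r = (5/16)h
V = (1/3)πr²h = (1/3)π((5/16)h)²h = (25/768)πh³
dV/dh = (25/256)πh²
dh/dt = (dV/dt)/(dV/dh) = -8/((25/256)π·6²) = -512/(225π) m/min
The level is dropping at 512/(225π) ≈ 0.7243 m/min.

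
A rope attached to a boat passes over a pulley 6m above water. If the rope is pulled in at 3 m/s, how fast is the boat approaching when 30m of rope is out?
5√6/4 ≈ 3.062 m/s

rope² = x² + 6²
x = √(30² - 6²) = 12√6
dx/dt = (rope/x) · d(rope)/dt = (30/(12√6)) · (-3) = -5√6/4 m/s
The boat approaches at 5√6/4 ≈ 3.062 m/s.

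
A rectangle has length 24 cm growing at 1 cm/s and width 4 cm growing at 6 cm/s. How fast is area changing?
148 cm²/s

A = lw
dA/dt = w·dl/dt + l·dw/dt = 4·1 + 24·6 = 148 cm²/s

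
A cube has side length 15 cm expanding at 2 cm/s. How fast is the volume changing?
1350 cm³/s

V = s³
dV/dt = 3s² · ds/dt = 3·15²·2 = 1350 cm³/s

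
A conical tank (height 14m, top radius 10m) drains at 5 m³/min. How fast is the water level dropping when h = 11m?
49/(605π) ≈ 0.02578 m/min

r/h = 10/14, so r = (5/7)h
V = (1/3)πr²h = (1/3)π((5/7)h)²h = (25/147)πh³
dV/dh = (25/49)πh²
dh/dt = (dV/dt)/(dV/dh) = -5/((25/49)π·11²) = -49/(605π) m/min
The level is dropping at 49/(605π) ≈ 0.02578 m/min.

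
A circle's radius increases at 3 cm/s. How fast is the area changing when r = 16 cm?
96π cm²/s

A = πr²
dA/dt = 2πr · dr/dt = 2π(16)(3) = 96π cm²/s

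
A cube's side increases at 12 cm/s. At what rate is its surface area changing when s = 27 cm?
3888 cm²/s

A = 6s²
dA/dt = 12s · ds/dt = 12·27·12 = 3888 cm²/s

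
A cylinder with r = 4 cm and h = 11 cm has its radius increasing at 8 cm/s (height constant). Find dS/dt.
304π cm²/s

S = 2πrh + 2πr² (lateral + bases)
dS/dt = (2πh + 4πr)·dr/dt = (2π·11 + 4π·4)·8
= 304π cm²/s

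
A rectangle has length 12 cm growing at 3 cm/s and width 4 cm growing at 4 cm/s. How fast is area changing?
60 cm²/s

A = lw
dA/dt = w·dl/dt + l·dw/dt = 4·3 + 12·4 = 60 cm²/s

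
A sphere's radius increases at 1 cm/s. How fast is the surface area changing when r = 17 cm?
136π cm²/s

S = 4πr²
dS/dt = dS/dr · dr/dt = 8πr · 1
At r = 17: dS/dt = 136π cm²/s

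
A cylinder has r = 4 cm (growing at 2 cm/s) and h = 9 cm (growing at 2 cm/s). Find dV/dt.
176π cm³/s

V = πr²h
dV/dt = 2πrh·dr/dt + πr²·dh/dt
= 2π(4)(9)(2) + π(4)²(2)
= 176π cm³/s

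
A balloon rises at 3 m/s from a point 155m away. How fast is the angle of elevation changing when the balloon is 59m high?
0.016905 rad/s

tan(θ) = y/155
sec²(θ) · dθ/dt = (1/155) · dy/dt
dθ/dt = cos²(θ)/155 · 3 = 155/(155² + 59²) · 3
dθ/dt = 0.016905 rad/s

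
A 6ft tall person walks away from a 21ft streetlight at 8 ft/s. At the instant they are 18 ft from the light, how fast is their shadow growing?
16/5 ft/s

By similar triangles: 21/(x+s) = 6/s
Solving: s = 6x/15
ds/dt = 6/15 · dx/dt = 2/5 · 8 = 16/5 ft/s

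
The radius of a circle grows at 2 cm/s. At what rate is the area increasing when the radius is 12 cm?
48π cm²/s

A = πr²
dA/dt = 2πr · dr/dt = 2π(12)(2) = 48π cm²/s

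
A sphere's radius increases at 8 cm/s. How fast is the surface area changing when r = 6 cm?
384π cm²/s

S = 4πr²
dS/dt = dS/dr · dr/dt = 8πr · 8
At r = 6: dS/dt = 384π cm²/s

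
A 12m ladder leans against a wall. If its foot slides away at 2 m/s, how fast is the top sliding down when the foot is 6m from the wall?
2√3/3 ≈ 1.155 m/s

x² + y² = 12²
2x·dx/dt + 2y·dy/dt = 0
dy/dt = -x/y · dx/dt = -6/(6√3) · 2 = -2√3/3 m/s
The top is descending at 2√3/3 ≈ 1.155 m/s.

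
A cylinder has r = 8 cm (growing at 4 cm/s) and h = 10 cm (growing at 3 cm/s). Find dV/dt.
832π cm³/s

V = πr²h
dV/dt = 2πrh·dr/dt + πr²·dh/dt
= 2π(8)(10)(4) + π(8)²(3)
= 832π cm³/s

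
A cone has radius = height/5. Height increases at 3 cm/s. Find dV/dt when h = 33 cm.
3267π/25 cm³/s

V = (1/3)π(h/5)²h = πh³/75
dV/dt = πh²/25 · 3
At h = 33: dV/dt = 3267π/25 cm³/s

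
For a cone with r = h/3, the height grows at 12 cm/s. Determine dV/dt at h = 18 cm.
432π cm³/s

V = (1/3)π(h/3)²h = πh³/27
dV/dt = πh²/9 · 12
At h = 18: dV/dt = 432π cm³/s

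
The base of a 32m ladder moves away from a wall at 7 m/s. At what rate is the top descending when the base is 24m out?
3√7 ≈ 7.937 m/s

x² + y² = 32²
2x·dx/dt + 2y·dy/dt = 0
dy/dt = -x/y · dx/dt = -24/(8√7) · 7 = -3√7 m/s
The top is descending at 3√7 ≈ 7.937 m/s.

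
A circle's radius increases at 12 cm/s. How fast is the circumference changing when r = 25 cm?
24π cm/s

C = 2πr
dC/dt = 2π · dr/dt = 2π · 12 = 24π cm/s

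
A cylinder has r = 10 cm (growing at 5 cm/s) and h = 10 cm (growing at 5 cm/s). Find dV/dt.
1500π cm³/s

V = πr²h
dV/dt = 2πrh·dr/dt + πr²·dh/dt
= 2π(10)(10)(5) + π(10)²(5)
= 1500π cm³/s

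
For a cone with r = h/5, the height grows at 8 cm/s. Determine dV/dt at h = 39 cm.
12168π/25 cm³/s

V = (1/3)π(h/5)²h = πh³/75
dV/dt = πh²/25 · 8
At h = 39: dV/dt = 12168π/25 cm³/s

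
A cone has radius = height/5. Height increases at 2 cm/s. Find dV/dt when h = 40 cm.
128π cm³/s

V = (1/3)π(h/5)²h = πh³/75
dV/dt = πh²/25 · 2
At h = 40: dV/dt = 128π cm³/s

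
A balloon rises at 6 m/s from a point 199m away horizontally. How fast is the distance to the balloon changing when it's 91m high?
273√47882/23941 ≈ 2.495 m/s

z² = 199² + y²
z = √(199² + 91²) = √47882
dz/dt = y/z · dy/dt = 91/√47882 · 6 = 273√47882/23941 ≈ 2.495 m/s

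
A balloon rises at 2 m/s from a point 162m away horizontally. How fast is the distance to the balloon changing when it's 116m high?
116√397/1985 ≈ 1.164 m/s

z² = 162² + y²
z = √(162² + 116²) = 10√397
dz/dt = y/z · dy/dt = 116/(10√397) · 2 = 116√397/1985 ≈ 1.164 m/s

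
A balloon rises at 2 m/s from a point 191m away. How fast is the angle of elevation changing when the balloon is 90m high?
0.008569 rad/s

tan(θ) = y/191
sec²(θ) · dθ/dt = (1/191) · dy/dt
dθ/dt = cos²(θ)/191 · 2 = 191/(191² + 90²) · 2
dθ/dt = 0.008569 rad/s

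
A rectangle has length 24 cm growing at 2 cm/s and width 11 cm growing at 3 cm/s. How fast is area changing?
94 cm²/s

A = lw
dA/dt = w·dl/dt + l·dw/dt = 11·2 + 24·3 = 94 cm²/s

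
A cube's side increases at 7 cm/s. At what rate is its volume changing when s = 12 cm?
3024 cm³/s

V = s³
dV/dt = 3s² · ds/dt = 3·12²·7 = 3024 cm³/s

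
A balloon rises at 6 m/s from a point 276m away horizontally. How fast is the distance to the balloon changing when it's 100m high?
75√5386/2693 ≈ 2.044 m/s

z² = 276² + y²
z = √(276² + 100²) = 4√5386
dz/dt = y/z · dy/dt = 100/(4√5386) · 6 = 75√5386/2693 ≈ 2.044 m/s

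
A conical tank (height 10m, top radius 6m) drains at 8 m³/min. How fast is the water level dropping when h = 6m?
50/(81π) ≈ 0.1965 m/min

r/h = 6/10, so r = (3/5)h
V = (1/3)πr²h = (1/3)π((3/5)h)²h = (3/25)πh³
dV/dh = (9/25)πh²
dh/dt = (dV/dt)/(dV/dh) = -8/((9/25)π·6²) = -50/(81π) m/min
The level is dropping at 50/(81π) ≈ 0.1965 m/min.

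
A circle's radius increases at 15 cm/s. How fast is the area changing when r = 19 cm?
570π cm²/s

A = πr²
dA/dt = 2πr · dr/dt = 2π(19)(15) = 570π cm²/s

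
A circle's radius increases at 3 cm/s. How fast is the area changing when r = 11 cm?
66π cm²/s

A = πr²
dA/dt = 2πr · dr/dt = 2π(11)(3) = 66π cm²/s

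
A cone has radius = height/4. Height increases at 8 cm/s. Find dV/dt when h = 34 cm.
578π cm³/s

V = (1/3)π(h/4)²h = πh³/48
dV/dt = πh²/16 · 8
At h = 34: dV/dt = 578π cm³/s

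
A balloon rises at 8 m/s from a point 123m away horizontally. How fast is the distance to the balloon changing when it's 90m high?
240√2581/2581 ≈ 4.724 m/s

z² = 123² + y²
z = √(123² + 90²) = 3√2581
dz/dt = y/z · dy/dt = 90/(3√2581) · 8 = 240√2581/2581 ≈ 4.724 m/s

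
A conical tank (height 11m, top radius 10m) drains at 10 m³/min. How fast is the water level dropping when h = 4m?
121/(160π) ≈ 0.2407 m/min

r/h = 10/11, so r = (10/11)h
V = (1/3)πr²h = (1/3)π((10/11)h)²h = (100/363)πh³
dV/dh = (100/121)πh²
dh/dt = (dV/dt)/(dV/dh) = -10/((100/121)π·4²) = -121/(160π) m/min
The level is dropping at 121/(160π) ≈ 0.2407 m/min.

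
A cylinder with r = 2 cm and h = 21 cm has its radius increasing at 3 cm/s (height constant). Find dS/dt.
150π cm²/s

S = 2πrh + 2πr² (lateral + bases)
dS/dt = (2πh + 4πr)·dr/dt = (2π·21 + 4π·2)·3
= 150π cm²/s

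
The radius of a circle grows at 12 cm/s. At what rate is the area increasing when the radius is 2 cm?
48π cm²/s

A = πr²
dA/dt = 2πr · dr/dt = 2π(2)(12) = 48π cm²/s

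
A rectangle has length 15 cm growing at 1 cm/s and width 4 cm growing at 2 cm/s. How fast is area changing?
34 cm²/s

A = lw
dA/dt = w·dl/dt + l·dw/dt = 4·1 + 15·2 = 34 cm²/s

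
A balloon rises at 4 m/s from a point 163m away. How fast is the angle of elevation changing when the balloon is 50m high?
0.022429 rad/s

tan(θ) = y/163
sec²(θ) · dθ/dt = (1/163) · dy/dt
dθ/dt = cos²(θ)/163 · 4 = 163/(163² + 50²) · 4
dθ/dt = 0.022429 rad/s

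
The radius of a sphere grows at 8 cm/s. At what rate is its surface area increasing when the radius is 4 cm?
256π cm²/s

S = 4πr²
dS/dt = dS/dr · dr/dt = 8πr · 8
At r = 4: dS/dt = 256π cm²/s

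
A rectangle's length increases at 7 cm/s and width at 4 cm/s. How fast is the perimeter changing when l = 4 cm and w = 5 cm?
22 cm/s

P = 2(l + w)
dP/dt = 2(dl/dt + dw/dt) = 2(7 + 4) = 22 cm/s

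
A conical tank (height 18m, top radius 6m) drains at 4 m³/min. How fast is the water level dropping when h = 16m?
9/(64π) ≈ 0.04476 m/min

r/h = 6/18, so r = (1/3)h
V = (1/3)πr²h = (1/3)π((1/3)h)²h = (1/27)πh³
dV/dh = (1/9)πh²
dh/dt = (dV/dt)/(dV/dh) = -4/((1/9)π·16²) = -9/(64π) m/min
The level is dropping at 9/(64π) ≈ 0.04476 m/min.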